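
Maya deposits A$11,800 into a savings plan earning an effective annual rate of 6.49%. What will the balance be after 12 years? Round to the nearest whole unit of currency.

A$25,095

FV = PV·(1+i)^n = 11,800 × 2.126698 = 25,095.0423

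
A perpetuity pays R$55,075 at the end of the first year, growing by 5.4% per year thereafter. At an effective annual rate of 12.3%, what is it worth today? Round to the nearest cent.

R$798,188.41

PV = D₁/(r − g) = 55075/(0.123 − 0.054) = 798,188.4058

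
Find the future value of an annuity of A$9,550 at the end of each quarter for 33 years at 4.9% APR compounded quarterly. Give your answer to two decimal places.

A$3,109,560.56

i = 0.049/4 = 0.01225 per quarter; n = 33·4 = 132.
FV = PMT · [(1+i)^n − 1] / i = 9550 · 325.608435 = 3,109,560.5571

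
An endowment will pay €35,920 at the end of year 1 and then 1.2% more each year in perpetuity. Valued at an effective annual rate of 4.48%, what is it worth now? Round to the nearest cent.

€1,095,121.95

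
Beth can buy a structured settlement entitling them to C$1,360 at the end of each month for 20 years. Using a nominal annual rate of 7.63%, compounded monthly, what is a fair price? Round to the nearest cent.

C$167,166.35

With 12 periods per year: i = 0.00635833, n = 240.
Annuity factor a(240|0.00635833) = 122.916433; PV = 1360 × 122.916433 = 167,166.3483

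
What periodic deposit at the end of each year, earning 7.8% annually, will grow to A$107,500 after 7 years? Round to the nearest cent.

FV-annuity factor = 8.868347; PMT = 107500 / 8.868347 = 12,121.7628

A$12,121.76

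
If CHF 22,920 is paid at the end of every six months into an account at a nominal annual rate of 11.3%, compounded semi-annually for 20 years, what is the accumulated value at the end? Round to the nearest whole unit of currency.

CHF 3,249,832

Periodic rate i = 0.113/2 = 0.0565; n = 20 × 2 = 40 periods.
FV = 22920 × [(1+0.0565)^40 − 1] / 0.0565 = 22920 × 141.790205 = 3,249,831.5087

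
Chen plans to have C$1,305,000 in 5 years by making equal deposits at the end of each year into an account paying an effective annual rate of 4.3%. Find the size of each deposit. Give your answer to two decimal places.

PMT = 1.305e+06 / ( [(1+0.043)^5 − 1] / 0.043 ) = 1.305e+06 / 5.448891 = 239,498.2779

C$239,498.28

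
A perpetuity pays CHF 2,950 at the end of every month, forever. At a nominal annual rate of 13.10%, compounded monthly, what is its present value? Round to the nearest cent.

CHF 270,229.01

Periodic rate i = 0.131/12 = 0.0109167.
PV = PMT / i = 2950 / 0.0109167 = 270,229.0076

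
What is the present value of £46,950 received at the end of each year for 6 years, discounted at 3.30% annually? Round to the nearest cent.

Annuity factor a(6|0.033) = 5.363738; PV = 46950 × 5.363738 = 251,827.4841

£251,827.48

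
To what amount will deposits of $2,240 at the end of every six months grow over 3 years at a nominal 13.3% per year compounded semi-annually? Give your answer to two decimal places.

Periodic rate i = 0.133/2 = 0.0665; n = 3 × 2 = 6 periods.
Accumulation factor s(6|0.0665) = 7.090475; FV = 2240 × 7.090475 = 15,882.6636

$15,882.66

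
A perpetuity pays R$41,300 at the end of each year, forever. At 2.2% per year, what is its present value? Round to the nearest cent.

R$1,877,272.73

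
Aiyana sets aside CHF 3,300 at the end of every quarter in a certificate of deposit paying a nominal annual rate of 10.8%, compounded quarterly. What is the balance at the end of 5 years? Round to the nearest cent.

CHF 86,015.33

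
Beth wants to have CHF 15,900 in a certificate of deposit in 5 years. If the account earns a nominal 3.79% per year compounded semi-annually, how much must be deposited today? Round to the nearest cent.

i = 0.0379/2 = 0.01895 per half-year; n = 5·2 = 10.
PV = 15,900 / (1 + 0.01895)^10 = 15,900 / 1.206504 = 13,178.5730

CHF 13,178.57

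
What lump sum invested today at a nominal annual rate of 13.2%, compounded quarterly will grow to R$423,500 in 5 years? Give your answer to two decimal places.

i = 0.132/4 = 0.033 per quarter; n = 5·4 = 20.
Discount factor = (1+0.033)^(−20) = 0.522388; PV = 423,500 × 0.522388 = 221,231.5103

R$221,231.51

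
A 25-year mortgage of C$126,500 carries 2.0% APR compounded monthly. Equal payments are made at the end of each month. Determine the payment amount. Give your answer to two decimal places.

C$536.18

Periodic rate i = 0.02/12 = 0.00166667; n = 25 × 12 = 300 periods.
Annuity-PV factor = 235.930108; PMT = 126500 / 235.930108 = 536.1757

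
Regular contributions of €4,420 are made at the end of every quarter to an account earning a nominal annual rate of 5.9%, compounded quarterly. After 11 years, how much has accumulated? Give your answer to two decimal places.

€271,066.60

With 4 periods per year: i = 0.01475, n = 44.
Accumulation factor s(44|0.01475) = 61.327285; FV = 4420 × 61.327285 = 271,066.6006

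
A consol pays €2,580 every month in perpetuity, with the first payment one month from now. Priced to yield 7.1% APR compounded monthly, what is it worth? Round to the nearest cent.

€436,056.34

Periodic rate i = 0.071/12 = 0.00591667.
PV = PMT / i = 2580 / 0.00591667 = 436,056.3380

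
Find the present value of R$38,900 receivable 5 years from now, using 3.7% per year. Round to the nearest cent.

R$32,438.13

PV = 38,900 / (1 + 0.037)^5 = 38,900 / 1.199206 = 32,438.1307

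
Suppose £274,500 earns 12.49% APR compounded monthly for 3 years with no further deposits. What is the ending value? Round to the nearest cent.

Periodic rate i = 0.1249/12 = 0.0104083; n = 3 × 12 = 36 periods.
FV = PV·(1+i)^n = 274,500 × 1.451741 = 398,502.8643

£398,502.86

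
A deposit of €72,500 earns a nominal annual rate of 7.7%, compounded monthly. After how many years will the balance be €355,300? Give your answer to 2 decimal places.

20.71 years

Periodic rate i = 0.077/12 = 0.00641667.
n = ln(355300/72500) / ln(1+0.00641667) = ln(4.90069) / 0.006396 = 248.4888 months
= 248.4888/12 years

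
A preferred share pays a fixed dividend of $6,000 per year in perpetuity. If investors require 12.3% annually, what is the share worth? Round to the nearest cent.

$48,780.49

PV = PMT / i = 6000 / 0.123 = 48,780.4878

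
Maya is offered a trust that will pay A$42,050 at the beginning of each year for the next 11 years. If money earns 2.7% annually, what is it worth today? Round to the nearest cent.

A$406,299.84

PV = 42050 × [1 − (1+0.027)^(−11)] / 0.027 × (1+i) = 42050 × 9.662303 = 406,299.8401
Payments are at the start of each period, so multiply by (1+i).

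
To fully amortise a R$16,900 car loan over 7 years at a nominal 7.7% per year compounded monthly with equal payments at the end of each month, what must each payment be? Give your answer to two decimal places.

With 12 periods per year: i = 0.00641667, n = 84.
Annuity-PV factor = 64.778710; PMT = 16900 / 64.778710 = 260.8882

R$260.89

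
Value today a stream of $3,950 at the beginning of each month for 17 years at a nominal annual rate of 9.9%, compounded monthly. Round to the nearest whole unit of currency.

$392,416

With 12 periods per year: i = 0.00825, n = 204.
PV = PMT · [1 − (1+i)^(−n)] / i × (1+i) = 3950 · 99.345857 = 392,416.1339
Payments are at the start of each period, so multiply by (1+i).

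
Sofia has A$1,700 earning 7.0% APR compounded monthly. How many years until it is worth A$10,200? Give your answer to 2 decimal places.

25.67 years

Periodic rate i = 0.07/12 = 0.00583333.
n = ln(10200/1700) / ln(1+0.00583333) = ln(6.00000) / 0.005816 = 308.0538 months
= 308.0538/12 years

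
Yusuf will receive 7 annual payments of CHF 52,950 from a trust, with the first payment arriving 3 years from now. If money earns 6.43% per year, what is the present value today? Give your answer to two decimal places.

CHF 257,008.39

PV at t=2 (ordinary 7-year annuity): 52950 × a(7|0.0643) = 52950 × 5.498060 = 291,122.2728
PV₀ = 291,122.2728 / (1+0.0643)^2 = 291,122.2728 / 1.132734 = 257,008.3946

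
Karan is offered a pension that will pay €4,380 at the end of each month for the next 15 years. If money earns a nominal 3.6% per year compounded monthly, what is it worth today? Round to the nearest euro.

€608,499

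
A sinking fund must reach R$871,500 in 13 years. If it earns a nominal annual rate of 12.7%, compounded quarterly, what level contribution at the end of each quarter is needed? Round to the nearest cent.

i = 0.127/4 = 0.03175 per quarter; n = 13·4 = 52.
PMT = 871500 / ( [(1+0.03175)^52 − 1] / 0.03175 ) = 871500 / 128.507297 = 6,781.7161

R$6,781.72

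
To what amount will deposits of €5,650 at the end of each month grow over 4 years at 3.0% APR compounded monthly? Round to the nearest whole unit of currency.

€287,761

Periodic rate i = 0.03/12 = 0.0025; n = 4 × 12 = 48 periods.
FV = 5650 × [(1+0.0025)^48 − 1] / 0.0025 = 5650 × 50.931208 = 287,761.3276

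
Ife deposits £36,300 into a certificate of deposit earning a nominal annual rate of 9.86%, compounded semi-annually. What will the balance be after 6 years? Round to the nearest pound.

£64,670

Periodic rate i = 0.0986/2 = 0.0493; n = 6 × 2 = 12 periods.
FV = 36,300 × (1 + 0.0493)^12 = 64,669.9759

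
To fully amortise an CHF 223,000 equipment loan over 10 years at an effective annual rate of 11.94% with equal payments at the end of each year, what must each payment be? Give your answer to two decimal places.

CHF 39,370.58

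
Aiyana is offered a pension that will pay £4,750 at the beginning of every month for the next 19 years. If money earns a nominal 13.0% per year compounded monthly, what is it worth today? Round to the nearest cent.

£405,221.25

Periodic rate i = 0.13/12 = 0.0108333; n = 19 × 12 = 228 periods.
PV = PMT · [1 − (1+i)^(−n)] / i × (1+i) = 4750 · 85.309737 = 405,221.2528
(Beginning-of-period payments → annuity-due factor ×(1+i).)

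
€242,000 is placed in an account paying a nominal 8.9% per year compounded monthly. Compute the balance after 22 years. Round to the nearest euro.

€1,702,261

i = 0.089/12 = 0.00741667 per month; n = 22·12 = 264.
242,000 × (1+0.00741667)^264 = 242,000 × 7.034135 = 1,702,260.7715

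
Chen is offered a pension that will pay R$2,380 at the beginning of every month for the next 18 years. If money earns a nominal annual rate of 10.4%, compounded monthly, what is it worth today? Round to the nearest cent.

R$234,044.11

With 12 periods per year: i = 0.00866667, n = 216.
Annuity factor a(216|0.00866667) × (1+i) = 98.337862; PV = 2380 × 98.337862 = 234,044.1120
(annuity-due: payments at period start, so ×(1+i).)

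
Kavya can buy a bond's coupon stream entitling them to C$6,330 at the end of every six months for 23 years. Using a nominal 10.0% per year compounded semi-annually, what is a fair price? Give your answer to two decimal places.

Periodic rate i = 0.1/2 = 0.05; n = 23 × 2 = 46 periods.
Annuity factor a(46|0.05) = 17.880066; PV = 6330 × 17.880066 = 113,180.8209

C$113,180.82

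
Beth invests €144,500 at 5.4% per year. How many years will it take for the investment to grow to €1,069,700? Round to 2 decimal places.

n = ln(1.0697e+06/144500) / ln(1+0.054) = ln(7.40277) / 0.052592 = 38.0635 years

38.06 years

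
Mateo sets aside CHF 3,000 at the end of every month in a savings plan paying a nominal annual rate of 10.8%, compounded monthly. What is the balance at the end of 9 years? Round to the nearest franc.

CHF 543,919

With 12 periods per year: i = 0.009, n = 108.
FV = PMT · [(1+i)^n − 1] / i = 3000 · 181.306446 = 543,919.3370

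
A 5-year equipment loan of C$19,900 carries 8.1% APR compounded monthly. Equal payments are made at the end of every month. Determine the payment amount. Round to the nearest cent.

With 12 periods per year: i = 0.00675, n = 60.
PMT = 19900 / ( [1 − (1+0.00675)^(−60)] / 0.00675 ) = 19900 / 49.202219 = 404.4533

C$404.45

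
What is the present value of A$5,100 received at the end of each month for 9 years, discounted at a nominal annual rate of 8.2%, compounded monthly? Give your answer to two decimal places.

With 12 periods per year: i = 0.00683333, n = 108.
Annuity factor a(108|0.00683333) = 76.204303; PV = 5100 × 76.204303 = 388,641.9475

A$388,641.95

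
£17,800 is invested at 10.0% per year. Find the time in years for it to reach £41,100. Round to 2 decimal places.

8.78 years

(1+i)^n = 41100/17800 = 2.30899, so n = ln 2.30899 / ln 1.1 = 8.7799 years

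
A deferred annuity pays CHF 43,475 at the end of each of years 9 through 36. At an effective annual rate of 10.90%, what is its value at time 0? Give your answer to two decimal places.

CHF 164,703.15

Value one period before first payment (t=8): 43475 × [1 − (1+0.109)^(−28)] / 0.109 = 43475 × 8.667916 = 376,837.6478
Discount back 8 years: 376,837.6478 × (1+0.109)^(−8) = 376,837.6478 × 0.437067 = 164,703.1537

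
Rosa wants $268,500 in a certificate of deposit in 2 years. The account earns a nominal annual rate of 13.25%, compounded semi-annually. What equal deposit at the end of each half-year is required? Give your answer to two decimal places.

i = 0.1325/2 = 0.06625 per half-year; n = 2·2 = 4.
FV-annuity factor = 4.415347; PMT = 268500 / 4.415347 = 60,810.6222

$60,810.62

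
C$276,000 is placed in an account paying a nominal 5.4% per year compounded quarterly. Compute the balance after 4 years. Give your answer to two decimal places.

C$342,049.63

i = 0.054/4 = 0.0135 per quarter; n = 4·4 = 16.
FV = PV·(1+i)^n = 276,000 × 1.239310 = 342,049.6344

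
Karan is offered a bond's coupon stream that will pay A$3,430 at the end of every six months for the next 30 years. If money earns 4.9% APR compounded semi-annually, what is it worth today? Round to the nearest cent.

With 2 periods per year: i = 0.0245, n = 60.
Annuity factor a(60|0.0245) = 31.263846; PV = 3430 × 31.263846 = 107,234.9925

A$107,234.99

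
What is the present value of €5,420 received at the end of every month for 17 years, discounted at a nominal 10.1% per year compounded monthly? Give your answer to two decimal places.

€527,468.39

i = 0.101/12 = 0.00841667 per month; n = 17·12 = 204.
PV = PMT · [1 − (1+i)^(−n)] / i = 5420 · 97.318891 = 527,468.3908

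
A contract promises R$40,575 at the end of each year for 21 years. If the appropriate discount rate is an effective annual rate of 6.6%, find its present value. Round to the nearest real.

R$454,148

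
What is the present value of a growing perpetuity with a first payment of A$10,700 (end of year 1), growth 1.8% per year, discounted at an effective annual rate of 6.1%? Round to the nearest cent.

A$248,837.21

PV = D₁/(r − g) = 10700/(0.061 − 0.018) = 248,837.2093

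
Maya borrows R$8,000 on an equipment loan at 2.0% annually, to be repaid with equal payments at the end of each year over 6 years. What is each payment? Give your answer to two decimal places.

Annuity-PV factor = 5.601431; PMT = 8000 / 5.601431 = 1,428.2065

R$1,428.21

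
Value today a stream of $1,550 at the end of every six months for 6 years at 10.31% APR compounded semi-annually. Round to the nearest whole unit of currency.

$13,619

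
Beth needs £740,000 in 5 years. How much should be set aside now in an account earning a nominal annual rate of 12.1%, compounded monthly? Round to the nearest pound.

With 12 periods per year: i = 0.0100833, n = 60.
Discount factor = (1+0.0100833)^(−60) = 0.547731; PV = 740,000 × 0.547731 = 405,321.2831

£405,321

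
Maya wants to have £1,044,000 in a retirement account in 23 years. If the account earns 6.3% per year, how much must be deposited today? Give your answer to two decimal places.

PV = FV·(1+i)^(−n) = 1,044,000 × 0.245321 = 256,115.2358

£256,115.24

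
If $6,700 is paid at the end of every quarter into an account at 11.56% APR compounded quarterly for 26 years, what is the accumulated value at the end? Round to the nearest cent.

With 4 periods per year: i = 0.0289, n = 104.
Accumulation factor s(104|0.0289) = 635.146114; FV = 6700 × 635.146114 = 4,255,478.9607

$4,255,478.96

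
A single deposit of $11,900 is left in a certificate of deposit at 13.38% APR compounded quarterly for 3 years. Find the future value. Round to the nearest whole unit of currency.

Periodic rate i = 0.1338/4 = 0.03345; n = 3 × 4 = 12 periods.
FV = PV·(1+i)^n = 11,900 × 1.484136 = 17,661.2158

$17,661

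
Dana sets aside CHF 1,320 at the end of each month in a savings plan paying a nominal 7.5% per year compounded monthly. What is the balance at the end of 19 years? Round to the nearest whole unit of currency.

CHF 663,054

Periodic rate i = 0.075/12 = 0.00625; n = 19 × 12 = 228 periods.
FV = PMT · [(1+i)^n − 1] / i = 1320 · 502.313599 = 663,053.9508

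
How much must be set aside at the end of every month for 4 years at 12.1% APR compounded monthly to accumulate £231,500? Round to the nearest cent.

£3,773.36

i = 0.121/12 = 0.0100833 per month; n = 4·12 = 48.
PMT = 231500 / ( [(1+0.0100833)^48 − 1] / 0.0100833 ) = 231500 / 61.351094 = 3,773.3639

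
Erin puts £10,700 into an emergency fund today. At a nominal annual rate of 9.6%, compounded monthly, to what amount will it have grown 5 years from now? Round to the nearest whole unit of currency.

Periodic rate i = 0.096/12 = 0.008; n = 5 × 12 = 60 periods.
FV = 10,700 × (1 + 0.008)^60 = 17,259.0030

£17,259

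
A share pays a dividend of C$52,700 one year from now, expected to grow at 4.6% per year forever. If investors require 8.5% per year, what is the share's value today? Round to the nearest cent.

C$1,351,282.05

PV = PMT / (i − g) = 52700 / (0.085 − 0.046) = 52700 / 0.039000 = 1,351,282.0513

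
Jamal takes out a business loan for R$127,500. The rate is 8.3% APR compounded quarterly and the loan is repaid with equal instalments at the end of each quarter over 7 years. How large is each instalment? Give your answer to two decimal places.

Periodic rate i = 0.083/4 = 0.02075; n = 7 × 4 = 28 periods.
PMT = 127500 / ( [1 − (1+0.02075)^(−28)] / 0.02075 ) = 127500 / 21.075935 = 6,049.5537

R$6,049.55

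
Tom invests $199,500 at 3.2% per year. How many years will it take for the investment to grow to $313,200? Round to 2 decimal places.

(1+i)^n = 313200/199500 = 1.56992, so n = ln 1.56992 / ln 1.032 = 14.3189 years

14.32 years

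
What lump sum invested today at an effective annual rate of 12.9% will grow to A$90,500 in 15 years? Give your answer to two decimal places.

PV = 90,500 / (1 + 0.129)^15 = 90,500 / 6.171761 = 14,663.5610

A$14,663.56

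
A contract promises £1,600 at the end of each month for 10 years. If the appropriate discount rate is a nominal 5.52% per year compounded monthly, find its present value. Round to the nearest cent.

£147,295.19

With 12 periods per year: i = 0.0046, n = 120.
Annuity factor a(120|0.0046) = 92.059495; PV = 1600 × 92.059495 = 147,295.1920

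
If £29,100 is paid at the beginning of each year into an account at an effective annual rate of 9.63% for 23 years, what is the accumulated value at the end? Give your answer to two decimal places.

FV = PMT · [(1+i)^n − 1] / i × (1+i) = 29100 · 82.952261 = 2,413,910.7828
Payments are at the start of each period, so multiply by (1+i).

£2,413,910.78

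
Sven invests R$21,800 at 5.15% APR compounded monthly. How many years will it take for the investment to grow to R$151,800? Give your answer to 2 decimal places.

Periodic rate i = 0.0515/12 = 0.00429167.
(1+i)^n = 151800/21800 = 6.96330, so n = ln 6.96330 / ln 1.00429 = 453.1608 months
= 453.1608/12 years

37.76 years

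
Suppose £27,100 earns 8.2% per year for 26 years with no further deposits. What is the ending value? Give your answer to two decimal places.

£210,318.79

27,100 × (1+0.082)^26 = 27,100 × 7.760841 = 210,318.7882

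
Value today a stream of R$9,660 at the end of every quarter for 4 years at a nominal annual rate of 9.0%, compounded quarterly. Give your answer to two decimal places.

R$128,600.02

i = 0.09/4 = 0.0225 per quarter; n = 4·4 = 16.
PV = PMT · [1 − (1+i)^(−n)] / i = 9660 · 13.312631 = 128,600.0184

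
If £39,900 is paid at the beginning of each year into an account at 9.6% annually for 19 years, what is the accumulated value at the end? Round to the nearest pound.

£2,144,112

FV = 39900 × [(1+0.096)^19 − 1] / 0.096 × (1+i) = 39900 × 53.737148 = 2,144,112.2159
(Beginning-of-period payments → annuity-due factor ×(1+i).)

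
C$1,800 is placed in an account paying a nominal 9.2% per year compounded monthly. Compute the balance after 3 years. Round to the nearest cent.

C$2,369.63

i = 0.092/12 = 0.00766667 per month; n = 3·12 = 36.
FV = 1,800 × (1 + 0.00766667)^36 = 2,369.6305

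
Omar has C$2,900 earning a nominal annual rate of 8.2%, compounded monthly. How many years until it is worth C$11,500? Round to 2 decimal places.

16.86 years

Periodic rate i = 0.082/12 = 0.00683333.
(1+i)^n = 11500/2900 = 3.96552, so n = ln 3.96552 / ln 1.00683 = 202.2933 months
= 202.2933/12 years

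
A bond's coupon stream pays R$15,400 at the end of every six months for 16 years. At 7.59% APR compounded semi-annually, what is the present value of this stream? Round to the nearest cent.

R$282,582.24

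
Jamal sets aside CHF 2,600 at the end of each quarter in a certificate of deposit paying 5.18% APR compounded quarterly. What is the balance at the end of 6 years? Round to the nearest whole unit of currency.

CHF 72,639

i = 0.0518/4 = 0.01295 per quarter; n = 6·4 = 24.
FV = PMT · [(1+i)^n − 1] / i = 2600 · 27.937953 = 72,638.6776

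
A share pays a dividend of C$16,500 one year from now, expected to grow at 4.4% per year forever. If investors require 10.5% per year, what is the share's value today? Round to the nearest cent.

C$270,491.80

PV = D₁/(r − g) = 16500/(0.105 − 0.044) = 270,491.8033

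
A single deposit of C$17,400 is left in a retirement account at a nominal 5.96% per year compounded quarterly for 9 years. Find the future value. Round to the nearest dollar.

C$29,634

Periodic rate i = 0.0596/4 = 0.0149; n = 9 × 4 = 36 periods.
FV = 17,400 × (1 + 0.0149)^36 = 29,633.7313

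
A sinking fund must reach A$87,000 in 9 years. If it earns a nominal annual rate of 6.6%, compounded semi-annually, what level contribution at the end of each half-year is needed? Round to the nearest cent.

i = 0.066/2 = 0.033 per half-year; n = 9·2 = 18.
PMT = 87000 / ( [(1+0.033)^18 − 1] / 0.033 ) = 87000 / 24.058522 = 3,616.1823

A$3,616.18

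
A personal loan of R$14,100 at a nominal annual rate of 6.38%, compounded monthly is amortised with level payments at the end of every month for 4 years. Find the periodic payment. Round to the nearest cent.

Periodic rate i = 0.0638/12 = 0.00531667; n = 4 × 12 = 48 periods.
Annuity-PV factor = 42.266059; PMT = 14100 / 42.266059 = 333.6010

R$333.60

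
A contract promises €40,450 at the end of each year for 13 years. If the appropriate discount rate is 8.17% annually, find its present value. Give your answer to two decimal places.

Annuity factor a(13|0.0817) = 7.830404; PV = 40450 × 7.830404 = 316,739.8421

€316,739.84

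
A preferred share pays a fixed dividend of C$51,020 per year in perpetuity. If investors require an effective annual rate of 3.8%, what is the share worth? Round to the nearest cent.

PV = C/r = 51020/0.038 = 1,342,631.5789

C$1,342,631.58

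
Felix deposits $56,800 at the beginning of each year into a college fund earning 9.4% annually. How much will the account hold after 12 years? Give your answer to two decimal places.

FV = 56800 × [(1+0.094)^12 − 1] / 0.094 × (1+i) = 56800 × 22.567312 = 1,281,823.2958
(Beginning-of-period payments → annuity-due factor ×(1+i).)

$1,281,823.30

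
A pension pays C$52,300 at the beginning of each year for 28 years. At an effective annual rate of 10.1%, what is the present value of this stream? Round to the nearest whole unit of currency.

C$531,581

Annuity factor a(28|0.101) × (1+i) = 10.164069; PV = 52300 × 10.164069 = 531,580.8067
(Beginning-of-period payments → annuity-due factor ×(1+i).)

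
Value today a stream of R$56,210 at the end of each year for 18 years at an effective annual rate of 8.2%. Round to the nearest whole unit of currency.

Annuity factor a(18|0.082) = 9.243264; PV = 56210 × 9.243264 = 519,563.8698

R$519,564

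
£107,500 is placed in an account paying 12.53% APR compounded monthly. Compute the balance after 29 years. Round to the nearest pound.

£3,993,211

Periodic rate i = 0.1253/12 = 0.0104417; n = 29 × 12 = 348 periods.
FV = PV·(1+i)^n = 107,500 × 37.146148 = 3,993,210.9623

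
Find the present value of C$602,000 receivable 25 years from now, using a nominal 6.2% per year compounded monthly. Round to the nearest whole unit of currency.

C$128,284

With 12 periods per year: i = 0.00516667, n = 300.
PV = 602,000 / (1 + 0.00516667)^300 = 602,000 / 4.692707 = 128,284.1689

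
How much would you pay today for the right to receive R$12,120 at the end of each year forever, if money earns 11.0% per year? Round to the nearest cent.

R$110,181.82

PV = PMT / i = 12120 / 0.11 = 110,181.8182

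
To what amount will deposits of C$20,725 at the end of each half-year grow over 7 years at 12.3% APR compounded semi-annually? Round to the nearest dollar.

C$440,148

Periodic rate i = 0.123/2 = 0.0615; n = 7 × 2 = 14 periods.
FV = 20725 × [(1+0.0615)^14 − 1] / 0.0615 = 20725 × 21.237558 = 440,148.3796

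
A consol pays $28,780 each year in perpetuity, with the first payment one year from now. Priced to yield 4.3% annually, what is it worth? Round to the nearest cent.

$669,302.33

PV = C/r = 28780/0.043 = 669,302.3256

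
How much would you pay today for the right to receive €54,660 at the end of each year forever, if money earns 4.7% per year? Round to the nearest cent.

PV = C/r = 54660/0.047 = 1,162,978.7234

€1,162,978.72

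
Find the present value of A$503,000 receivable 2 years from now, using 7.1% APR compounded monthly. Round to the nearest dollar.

A$436,596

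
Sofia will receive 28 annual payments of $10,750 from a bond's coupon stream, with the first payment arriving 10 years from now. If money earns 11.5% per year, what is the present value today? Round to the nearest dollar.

$33,429

Value one period before first payment (t=9): 10750 × [1 − (1+0.115)^(−28)] / 0.115 = 10750 × 8.282979 = 89,042.0280
PV₀ = 89,042.0280 / (1+0.115)^9 = 89,042.0280 / 2.663629 = 33,428.8346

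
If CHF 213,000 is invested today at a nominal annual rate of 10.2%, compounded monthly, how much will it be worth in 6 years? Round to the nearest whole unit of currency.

CHF 391,782

i = 0.102/12 = 0.0085 per month; n = 6·12 = 72.
213,000 × (1+0.0085)^72 = 213,000 × 1.839353 = 391,782.0974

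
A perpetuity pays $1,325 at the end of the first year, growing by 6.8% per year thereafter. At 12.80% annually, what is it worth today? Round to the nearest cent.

$22,083.33

PV = PMT / (i − g) = 1325 / (0.128 − 0.068) = 1325 / 0.060000 = 22,083.3333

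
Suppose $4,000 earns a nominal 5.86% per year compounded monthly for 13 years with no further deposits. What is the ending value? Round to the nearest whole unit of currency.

$8,553

i = 0.0586/12 = 0.00488333 per month; n = 13·12 = 156.
FV = 4,000 × (1 + 0.00488333)^156 = 8,552.6428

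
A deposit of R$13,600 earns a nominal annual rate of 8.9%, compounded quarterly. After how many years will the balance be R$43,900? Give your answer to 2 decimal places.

Periodic rate i = 0.089/4 = 0.02225.
(1+i)^n = 43900/13600 = 3.22794, so n = ln 3.22794 / ln 1.02225 = 53.2509 quarters
= 53.2509/4 years

13.31 years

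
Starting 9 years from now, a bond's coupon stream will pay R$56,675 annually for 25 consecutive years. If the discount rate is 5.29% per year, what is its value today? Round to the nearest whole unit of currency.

R$513,808

Value one period before first payment (t=8): 56675 × [1 − (1+0.0529)^(−25)] / 0.0529 = 56675 × 13.693250 = 776,064.9563
PV₀ = 776,064.9563 / (1+0.0529)^8 = 776,064.9563 / 1.510417 = 513,808.2432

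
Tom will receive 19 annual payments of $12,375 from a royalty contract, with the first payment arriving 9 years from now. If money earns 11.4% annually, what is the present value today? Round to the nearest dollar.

$39,883

PV at t=8 (ordinary 19-year annuity): 12375 × a(19|0.114) = 12375 × 7.644014 = 94,594.6786
PV₀ = 94,594.6786 / (1+0.114)^8 = 94,594.6786 / 2.371819 = 39,882.7576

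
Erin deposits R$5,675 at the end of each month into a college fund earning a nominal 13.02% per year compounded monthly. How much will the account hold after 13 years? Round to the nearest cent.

i = 0.1302/12 = 0.01085 per month; n = 13·12 = 156.
Accumulation factor s(156|0.01085) = 404.081072; FV = 5675 × 404.081072 = 2,293,160.0829

R$2,293,160.08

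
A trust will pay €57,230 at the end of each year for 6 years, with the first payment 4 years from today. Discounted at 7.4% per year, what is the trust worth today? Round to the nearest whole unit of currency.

€217,505

PV at t=3 (ordinary 6-year annuity): 57230 × a(6|0.074) = 57230 × 4.708245 = 269,452.8754
Discount back 3 years: 269,452.8754 × (1+0.074)^(−3) = 269,452.8754 × 0.807211 = 217,505.3673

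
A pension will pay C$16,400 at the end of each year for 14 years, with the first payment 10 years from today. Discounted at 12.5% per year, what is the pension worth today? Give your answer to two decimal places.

Value one period before first payment (t=9): 16400 × [1 − (1+0.125)^(−14)] / 0.125 = 16400 × 6.462006 = 105,976.8966
Discount back 9 years: 105,976.8966 × (1+0.125)^(−9) = 105,976.8966 × 0.346439 = 36,714.5742

C$36,714.57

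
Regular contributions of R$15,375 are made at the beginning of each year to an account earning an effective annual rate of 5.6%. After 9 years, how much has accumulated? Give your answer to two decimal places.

R$183,512.88

FV = PMT · [(1+i)^n − 1] / i × (1+i) = 15375 · 11.935797 = 183,512.8802
Payments are at the start of each period, so multiply by (1+i).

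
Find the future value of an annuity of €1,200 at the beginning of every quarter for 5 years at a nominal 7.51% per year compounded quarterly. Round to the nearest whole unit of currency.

Periodic rate i = 0.0751/4 = 0.018775; n = 5 × 4 = 20 periods.
Accumulation factor s(20|0.018775) × (1+i) = 24.453846; FV = 1200 × 24.453846 = 29,344.6153
(Beginning-of-period payments → annuity-due factor ×(1+i).)

€29,345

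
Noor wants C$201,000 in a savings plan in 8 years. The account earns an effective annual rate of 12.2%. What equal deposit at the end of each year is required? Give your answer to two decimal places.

C$16,223.02

PMT = 201000 / ( [(1+0.122)^8 − 1] / 0.122 ) = 201000 / 12.389803 = 16,223.0185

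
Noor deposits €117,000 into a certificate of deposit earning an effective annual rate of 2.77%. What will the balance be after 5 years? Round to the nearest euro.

117,000 × (1+0.0277)^5 = 117,000 × 1.146388 = 134,127.4427

€134,127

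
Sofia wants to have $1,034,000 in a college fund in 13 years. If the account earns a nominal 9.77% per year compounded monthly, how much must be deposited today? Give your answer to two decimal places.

$291,847.83

With 12 periods per year: i = 0.00814167, n = 156.
PV = FV·(1+i)^(−n) = 1,034,000 × 0.282251 = 291,847.8273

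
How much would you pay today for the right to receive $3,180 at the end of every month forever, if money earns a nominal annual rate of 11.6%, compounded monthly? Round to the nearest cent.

Periodic rate i = 0.116/12 = 0.00966667.
PV = PMT / i = 3180 / 0.00966667 = 328,965.5172

$328,965.52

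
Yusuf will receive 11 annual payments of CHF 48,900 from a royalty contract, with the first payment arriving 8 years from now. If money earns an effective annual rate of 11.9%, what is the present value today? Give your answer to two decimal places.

Value one period before first payment (t=7): 48900 × [1 − (1+0.119)^(−11)] / 0.119 = 48900 × 5.963742 = 291,626.9787
PV₀ = 291,626.9787 / (1+0.119)^7 = 291,626.9787 / 2.196902 = 132,744.6702

CHF 132,744.67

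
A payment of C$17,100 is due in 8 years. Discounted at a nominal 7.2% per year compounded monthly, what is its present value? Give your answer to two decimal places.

Periodic rate i = 0.072/12 = 0.006; n = 8 × 12 = 96 periods.
PV = FV·(1+i)^(−n) = 17,100 × 0.563111 = 9,629.1945

C$9,629.19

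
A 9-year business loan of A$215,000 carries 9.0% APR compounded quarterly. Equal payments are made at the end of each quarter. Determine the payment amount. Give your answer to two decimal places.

A$8,777.42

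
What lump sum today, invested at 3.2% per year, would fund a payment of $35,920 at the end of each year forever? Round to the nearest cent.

$1,122,500.00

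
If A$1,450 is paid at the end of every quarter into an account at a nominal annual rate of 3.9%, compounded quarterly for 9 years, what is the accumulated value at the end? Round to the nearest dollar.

A$62,175

With 4 periods per year: i = 0.00975, n = 36.
FV = 1450 × [(1+0.00975)^36 − 1] / 0.00975 = 1450 × 42.879429 = 62,175.1717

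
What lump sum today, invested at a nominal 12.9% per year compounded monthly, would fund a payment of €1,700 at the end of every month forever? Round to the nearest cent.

€158,139.53

Periodic rate i = 0.129/12 = 0.01075.
PV = PMT / i = 1700 / 0.01075 = 158,139.5349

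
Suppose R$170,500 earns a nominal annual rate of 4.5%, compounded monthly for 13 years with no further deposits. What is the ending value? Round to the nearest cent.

With 12 periods per year: i = 0.00375, n = 156.
FV = PV·(1+i)^n = 170,500 × 1.793028 = 305,711.2889

R$305,711.29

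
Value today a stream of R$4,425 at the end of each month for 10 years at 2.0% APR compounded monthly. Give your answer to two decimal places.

R$480,907.93

i = 0.02/12 = 0.00166667 per month; n = 10·12 = 120.
PV = PMT · [1 − (1+i)^(−n)] / i = 4425 · 108.679759 = 480,907.9341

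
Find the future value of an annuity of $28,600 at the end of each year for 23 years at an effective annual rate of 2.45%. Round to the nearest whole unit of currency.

$869,578

FV = PMT · [(1+i)^n − 1] / i = 28600 · 30.404836 = 869,578.3109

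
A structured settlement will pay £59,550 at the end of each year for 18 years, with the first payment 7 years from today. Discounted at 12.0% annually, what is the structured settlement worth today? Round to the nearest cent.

Value one period before first payment (t=6): 59550 × [1 − (1+0.12)^(−18)] / 0.12 = 59550 × 7.249670 = 431,717.8534
PV₀ = 431,717.8534 / (1+0.12)^6 = 431,717.8534 / 1.973823 = 218,721.7001

£218,721.70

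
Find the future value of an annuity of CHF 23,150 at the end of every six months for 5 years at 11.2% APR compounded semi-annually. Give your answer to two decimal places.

CHF 299,463.70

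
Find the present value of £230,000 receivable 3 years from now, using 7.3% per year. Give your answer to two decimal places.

£186,178.13

PV = 230,000 / (1 + 0.073)^3 = 230,000 / 1.235376 = 186,178.1327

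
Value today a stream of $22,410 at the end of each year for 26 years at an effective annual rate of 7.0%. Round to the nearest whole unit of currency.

$265,016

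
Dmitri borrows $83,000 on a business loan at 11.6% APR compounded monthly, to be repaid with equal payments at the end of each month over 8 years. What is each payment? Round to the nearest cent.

Periodic rate i = 0.116/12 = 0.00966667; n = 8 × 12 = 96 periods.
PMT = 83000 / ( [1 − (1+0.00966667)^(−96)] / 0.00966667 ) = 83000 / 62.367989 = 1,330.8109

$1,330.81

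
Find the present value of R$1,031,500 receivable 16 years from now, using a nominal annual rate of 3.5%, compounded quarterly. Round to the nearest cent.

R$590,639.08

Periodic rate i = 0.035/4 = 0.00875; n = 16 × 4 = 64 periods.
PV = 1,031,500 / (1 + 0.00875)^64 = 1,031,500 / 1.746413 = 590,639.0781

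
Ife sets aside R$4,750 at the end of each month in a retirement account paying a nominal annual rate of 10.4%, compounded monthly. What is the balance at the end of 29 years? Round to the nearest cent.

R$10,493,480.03

Periodic rate i = 0.104/12 = 0.00866667; n = 29 × 12 = 348 periods.
Accumulation factor s(348|0.00866667) = 2209.153691; FV = 4750 × 2209.153691 = 10,493,480.0339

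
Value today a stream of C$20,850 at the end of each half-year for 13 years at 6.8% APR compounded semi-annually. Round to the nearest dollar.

C$356,141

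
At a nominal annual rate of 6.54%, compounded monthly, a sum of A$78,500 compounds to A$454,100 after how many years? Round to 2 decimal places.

Periodic rate i = 0.0654/12 = 0.00545.
n = ln(454100/78500) / ln(1+0.00545) = ln(5.78471) / 0.005435 = 322.9353 months
= 322.9353/12 years

26.91 years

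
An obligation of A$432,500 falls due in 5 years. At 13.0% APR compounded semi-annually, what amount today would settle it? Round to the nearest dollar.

A$230,404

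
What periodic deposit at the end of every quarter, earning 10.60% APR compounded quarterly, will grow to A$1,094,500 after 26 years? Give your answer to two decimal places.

Periodic rate i = 0.106/4 = 0.0265; n = 26 × 4 = 104 periods.
PMT = 1.0945e+06 / ( [(1+0.0265)^104 − 1] / 0.0265 ) = 1.0945e+06 / 535.172711 = 2,045.1342

A$2,045.13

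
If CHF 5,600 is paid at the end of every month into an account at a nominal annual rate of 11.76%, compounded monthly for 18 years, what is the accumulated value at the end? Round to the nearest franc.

Periodic rate i = 0.1176/12 = 0.0098; n = 18 × 12 = 216 periods.
FV = PMT · [(1+i)^n − 1] / i = 5600 · 736.671572 = 4,125,360.8040

CHF 4,125,361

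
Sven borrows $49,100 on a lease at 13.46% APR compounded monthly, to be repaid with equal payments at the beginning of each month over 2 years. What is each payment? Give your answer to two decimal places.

With 12 periods per year: i = 0.0112167, n = 24.
PMT = 49100 / ( [1 − (1+0.0112167)^(−24)] / 0.0112167 × (1+i) ) = 49100 / 21.173688 = 2,318.9158

$2,318.92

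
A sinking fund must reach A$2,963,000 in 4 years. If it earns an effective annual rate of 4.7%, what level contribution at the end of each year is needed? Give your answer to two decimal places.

FV-annuity factor = 4.290940; PMT = 2.963e+06 / 4.290940 = 690,524.7154

A$690,524.72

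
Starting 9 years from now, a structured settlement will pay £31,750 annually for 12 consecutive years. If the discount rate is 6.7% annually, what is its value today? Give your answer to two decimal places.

£152,534.81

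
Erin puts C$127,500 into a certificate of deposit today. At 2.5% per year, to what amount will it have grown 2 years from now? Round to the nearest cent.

FV = 127,500 × (1 + 0.025)^2 = 133,954.6875

C$133,954.69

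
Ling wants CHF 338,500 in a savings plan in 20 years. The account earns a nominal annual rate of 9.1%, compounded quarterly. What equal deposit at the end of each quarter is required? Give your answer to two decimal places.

i = 0.091/4 = 0.02275 per quarter; n = 20·4 = 80.
PMT = 338500 / ( [(1+0.02275)^80 − 1] / 0.02275 ) = 338500 / 221.857835 = 1,525.7518

CHF 1,525.75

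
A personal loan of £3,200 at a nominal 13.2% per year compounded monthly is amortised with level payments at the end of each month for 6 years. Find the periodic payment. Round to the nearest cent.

£64.58

With 12 periods per year: i = 0.011, n = 72.
PMT = 3200 / ( [1 − (1+0.011)^(−72)] / 0.011 ) = 3200 / 49.554464 = 64.5754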